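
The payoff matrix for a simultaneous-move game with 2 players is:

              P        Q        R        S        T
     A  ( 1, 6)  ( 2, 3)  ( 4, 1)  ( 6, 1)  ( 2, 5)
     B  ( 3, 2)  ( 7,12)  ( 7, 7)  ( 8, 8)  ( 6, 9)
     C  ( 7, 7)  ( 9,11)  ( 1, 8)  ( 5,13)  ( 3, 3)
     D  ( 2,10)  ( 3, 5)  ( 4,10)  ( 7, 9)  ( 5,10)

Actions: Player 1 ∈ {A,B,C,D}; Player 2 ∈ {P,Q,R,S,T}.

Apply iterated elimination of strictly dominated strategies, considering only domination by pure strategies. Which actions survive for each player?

P1 drop A (B beats it: P:3>1 Q:7>2 R:7>4 S:8>6 T:6>2)
P1 drop D (B beats it: P:3>2 Q:7>3 R:7>4 S:8>7 T:6>5)
P2 drop P (Q beats it: B:12>2 C:11>7)
P2 drop R (Q beats it: B:12>7 C:11>8)
P2 drop T (Q beats it: B:12>9 C:11>3)
P1→{B,C} P2→{Q,S}

Remaining: P1:{B,C} P2:{Q,S}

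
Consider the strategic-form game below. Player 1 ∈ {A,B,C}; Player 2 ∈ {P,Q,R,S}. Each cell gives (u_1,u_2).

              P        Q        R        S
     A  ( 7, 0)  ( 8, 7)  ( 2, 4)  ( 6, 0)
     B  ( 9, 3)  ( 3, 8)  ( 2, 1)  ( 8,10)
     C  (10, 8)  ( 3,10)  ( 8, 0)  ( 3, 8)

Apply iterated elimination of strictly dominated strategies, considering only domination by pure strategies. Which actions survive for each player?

Remaining: P1:{A,B} P2:{Q,S}

P2 drop P (Q beats it: A:7>0 B:8>3 C:10>8)
P2 drop R (Q beats it: A:7>4 B:8>1 C:10>0)
P1 drop C (A beats it: Q:8>3 S:6>3)
P1→{A,B} P2→{Q,S}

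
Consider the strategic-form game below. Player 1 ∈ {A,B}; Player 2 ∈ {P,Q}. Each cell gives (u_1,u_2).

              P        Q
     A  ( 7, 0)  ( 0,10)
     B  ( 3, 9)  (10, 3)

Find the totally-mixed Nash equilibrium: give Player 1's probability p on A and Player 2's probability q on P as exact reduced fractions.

P1 mixes 3/8 on A; P2 mixes 5/7 on P

P1 indiff ⇒ q·7+(1-q)·0 = q·3+(1-q)·10 ⇒ q(4) = (1-q)(10) ⇒ q = 5/7
P2 indiff ⇒ p·0+(1-p)·9 = p·10+(1-p)·3 ⇒ p(-10) = (1-p)(-6) ⇒ p = 3/8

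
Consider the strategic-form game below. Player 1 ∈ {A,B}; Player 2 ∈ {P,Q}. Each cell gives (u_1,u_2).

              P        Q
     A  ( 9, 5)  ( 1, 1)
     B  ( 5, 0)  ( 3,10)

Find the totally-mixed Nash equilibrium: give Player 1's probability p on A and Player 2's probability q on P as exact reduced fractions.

P1 mixes 5/7 on A; P2 mixes 1/3 on P

P1 indiff ⇒ q·9+(1-q)·1 = q·5+(1-q)·3 ⇒ q(4) = (1-q)(2) ⇒ q = 1/3
P2 indiff ⇒ p·5+(1-p)·0 = p·1+(1-p)·10 ⇒ p(4) = (1-p)(10) ⇒ p = 5/7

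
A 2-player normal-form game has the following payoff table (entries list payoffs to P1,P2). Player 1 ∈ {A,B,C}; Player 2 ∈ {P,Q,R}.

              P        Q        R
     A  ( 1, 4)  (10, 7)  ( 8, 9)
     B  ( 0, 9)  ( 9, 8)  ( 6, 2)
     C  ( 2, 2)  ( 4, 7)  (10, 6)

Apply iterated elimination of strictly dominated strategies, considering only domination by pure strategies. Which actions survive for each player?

IESDS → P1:{A,C} P2:{Q,R}

P1 drop B (A beats it: P:1>0 Q:10>9 R:8>6)
P2 drop P (Q beats it: A:7>4 C:7>2)
P1→{A,C} P2→{Q,R}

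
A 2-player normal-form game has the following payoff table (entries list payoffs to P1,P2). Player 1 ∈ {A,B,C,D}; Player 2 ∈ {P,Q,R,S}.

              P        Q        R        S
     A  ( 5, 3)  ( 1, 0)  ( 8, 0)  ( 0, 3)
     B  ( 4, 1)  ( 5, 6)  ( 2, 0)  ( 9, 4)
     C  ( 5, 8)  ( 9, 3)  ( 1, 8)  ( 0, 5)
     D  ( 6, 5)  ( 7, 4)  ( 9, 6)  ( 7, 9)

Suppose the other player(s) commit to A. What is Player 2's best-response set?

argmax u_2 = {P,S}

u_2(P vs A) = 3
u_2(Q vs A) = 0
u_2(R vs A) = 0
u_2(S vs A) = 3
max payoff 3 at {P,S}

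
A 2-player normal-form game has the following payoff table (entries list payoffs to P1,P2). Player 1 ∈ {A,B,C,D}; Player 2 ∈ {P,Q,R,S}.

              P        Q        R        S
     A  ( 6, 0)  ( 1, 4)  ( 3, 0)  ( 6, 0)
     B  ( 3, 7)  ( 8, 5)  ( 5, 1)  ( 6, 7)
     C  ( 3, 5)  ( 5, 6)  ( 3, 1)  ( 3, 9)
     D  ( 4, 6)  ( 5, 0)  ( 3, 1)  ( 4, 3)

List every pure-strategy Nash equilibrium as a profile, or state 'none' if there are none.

PSNE = {(B,S)}

(A,P): not NE [P2→Q gives 4>0]
(A,Q): not NE [P1→B gives 8>1]
(A,R): not NE [P1→B gives 5>3; P2→Q gives 4>0]
(A,S): not NE [P2→Q gives 4>0]
(B,P): not NE [P1→A gives 6>3]
(B,Q): not NE [P2→S gives 7>5]
(B,R): not NE [P2→S gives 7>1]
(B,S): NE
(C,P): not NE [P1→A gives 6>3; P2→S gives 9>5]
(C,Q): not NE [P1→B gives 8>5; P2→S gives 9>6]
(C,R): not NE [P1→B gives 5>3; P2→S gives 9>1]
(C,S): not NE [P1→B gives 6>3]
(D,P): not NE [P1→A gives 6>4]
(D,Q): not NE [P1→B gives 8>5; P2→P gives 6>0]
(D,R): not NE [P1→B gives 5>3; P2→P gives 6>1]
(D,S): not NE [P1→B gives 6>4; P2→P gives 6>3]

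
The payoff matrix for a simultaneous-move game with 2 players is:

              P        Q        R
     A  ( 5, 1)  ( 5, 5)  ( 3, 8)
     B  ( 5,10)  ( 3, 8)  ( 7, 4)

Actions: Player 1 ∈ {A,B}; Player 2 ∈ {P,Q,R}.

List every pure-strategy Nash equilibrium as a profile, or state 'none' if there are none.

(A,P): not NE [P2→R gives 8>1]
(A,Q): not NE [P2→R gives 8>5]
(A,R): not NE [P1→B gives 7>3]
(B,P): NE
(B,Q): not NE [P1→A gives 5>3; P2→P gives 10>8]
(B,R): not NE [P2→P gives 10>4]

Nash profiles: (B,P)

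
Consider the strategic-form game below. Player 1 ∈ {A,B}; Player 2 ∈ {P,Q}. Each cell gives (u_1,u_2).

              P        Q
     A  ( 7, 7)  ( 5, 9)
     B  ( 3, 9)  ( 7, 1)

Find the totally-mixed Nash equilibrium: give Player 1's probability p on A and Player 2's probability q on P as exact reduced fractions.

p=4/5, q=1/3

P1 indiff ⇒ q·7+(1-q)·5 = q·3+(1-q)·7 ⇒ q(4) = (1-q)(2) ⇒ q = 1/3
P2 indiff ⇒ p·7+(1-p)·9 = p·9+(1-p)·1 ⇒ p(-2) = (1-p)(-8) ⇒ p = 4/5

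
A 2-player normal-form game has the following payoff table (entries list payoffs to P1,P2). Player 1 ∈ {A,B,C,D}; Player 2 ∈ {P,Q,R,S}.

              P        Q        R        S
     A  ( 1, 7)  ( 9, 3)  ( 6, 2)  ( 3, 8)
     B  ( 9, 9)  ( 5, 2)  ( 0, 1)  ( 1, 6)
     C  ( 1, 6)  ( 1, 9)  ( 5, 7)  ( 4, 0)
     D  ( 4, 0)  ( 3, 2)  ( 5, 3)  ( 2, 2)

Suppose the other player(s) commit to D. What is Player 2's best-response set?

BR_2 = {R}

u_2(P vs D) = 0
u_2(Q vs D) = 2
u_2(R vs D) = 3
u_2(S vs D) = 2
max payoff 3 at {R}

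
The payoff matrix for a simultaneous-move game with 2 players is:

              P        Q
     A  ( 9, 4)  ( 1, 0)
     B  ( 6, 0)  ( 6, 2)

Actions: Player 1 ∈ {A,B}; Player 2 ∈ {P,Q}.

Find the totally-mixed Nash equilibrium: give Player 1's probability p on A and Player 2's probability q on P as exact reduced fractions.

P1 mixes 1/3 on A; P2 mixes 5/8 on P

P1 indiff ⇒ q·9+(1-q)·1 = q·6+(1-q)·6 ⇒ q(3) = (1-q)(5) ⇒ q = 5/8
P2 indiff ⇒ p·4+(1-p)·0 = p·0+(1-p)·2 ⇒ p(4) = (1-p)(2) ⇒ p = 1/3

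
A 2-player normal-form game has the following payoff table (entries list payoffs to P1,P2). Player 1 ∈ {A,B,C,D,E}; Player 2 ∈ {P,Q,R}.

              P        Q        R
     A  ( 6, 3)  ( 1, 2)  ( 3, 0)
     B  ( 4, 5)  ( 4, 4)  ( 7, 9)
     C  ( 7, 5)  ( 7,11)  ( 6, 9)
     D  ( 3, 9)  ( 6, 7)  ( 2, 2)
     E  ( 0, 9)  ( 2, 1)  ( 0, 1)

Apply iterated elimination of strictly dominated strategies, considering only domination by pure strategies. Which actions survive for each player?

IESDS → P1:{B,C} P2:{Q,R}

P1 drop A (C beats it: P:7>6 Q:7>1 R:6>3)
P1 drop D (C beats it: P:7>3 Q:7>6 R:6>2)
P1 drop E (B beats it: P:4>0 Q:4>2 R:7>0)
P2 drop P (R beats it: B:9>5 C:9>5)
P1→{B,C} P2→{Q,R}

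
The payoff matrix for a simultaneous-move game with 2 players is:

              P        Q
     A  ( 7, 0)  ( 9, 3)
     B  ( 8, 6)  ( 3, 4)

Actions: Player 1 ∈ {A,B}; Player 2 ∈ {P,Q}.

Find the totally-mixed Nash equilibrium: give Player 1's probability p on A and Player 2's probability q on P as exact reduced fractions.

P1 indiff ⇒ q·7+(1-q)·9 = q·8+(1-q)·3 ⇒ q(-1) = (1-q)(-6) ⇒ q = 6/7
P2 indiff ⇒ p·0+(1-p)·6 = p·3+(1-p)·4 ⇒ p(-3) = (1-p)(-2) ⇒ p = 2/5

P1 mixes 2/5 on A; P2 mixes 6/7 on P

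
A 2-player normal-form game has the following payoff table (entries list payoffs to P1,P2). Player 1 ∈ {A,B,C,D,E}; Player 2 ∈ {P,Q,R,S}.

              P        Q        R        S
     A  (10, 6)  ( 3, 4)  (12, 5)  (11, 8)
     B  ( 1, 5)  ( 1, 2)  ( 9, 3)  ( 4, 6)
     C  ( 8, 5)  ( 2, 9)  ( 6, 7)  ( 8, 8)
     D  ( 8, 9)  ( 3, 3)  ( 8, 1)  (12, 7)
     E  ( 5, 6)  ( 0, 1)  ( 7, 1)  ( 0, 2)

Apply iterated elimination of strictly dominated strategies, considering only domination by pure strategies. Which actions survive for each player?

P1 drop B (A beats it: P:10>1 Q:3>1 R:12>9 S:11>4)
P1 drop C (A beats it: P:10>8 Q:3>2 R:12>6 S:11>8)
P1 drop E (A beats it: P:10>5 Q:3>0 R:12>7 S:11>0)
P2 drop Q (P beats it: A:6>4 D:9>3)
P2 drop R (P beats it: A:6>5 D:9>1)
P1→{A,D} P2→{P,S}

IESDS → P1:{A,D} P2:{P,S}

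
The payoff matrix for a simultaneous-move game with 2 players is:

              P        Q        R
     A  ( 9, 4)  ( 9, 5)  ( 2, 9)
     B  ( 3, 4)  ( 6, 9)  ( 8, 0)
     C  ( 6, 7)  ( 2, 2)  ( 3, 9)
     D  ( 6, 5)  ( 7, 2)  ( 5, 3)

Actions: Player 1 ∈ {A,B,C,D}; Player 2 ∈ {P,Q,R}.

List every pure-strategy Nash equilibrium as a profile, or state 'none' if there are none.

(A,P): not NE [P2→R gives 9>4]
(A,Q): not NE [P2→R gives 9>5]
(A,R): not NE [P1→B gives 8>2]
(B,P): not NE [P1→A gives 9>3; P2→Q gives 9>4]
(B,Q): not NE [P1→A gives 9>6]
(B,R): not NE [P2→Q gives 9>0]
(C,P): not NE [P1→A gives 9>6; P2→R gives 9>7]
(C,Q): not NE [P1→A gives 9>2; P2→R gives 9>2]
(C,R): not NE [P1→B gives 8>3]
(D,P): not NE [P1→A gives 9>6]
(D,Q): not NE [P1→A gives 9>7; P2→P gives 5>2]
(D,R): not NE [P1→B gives 8>5; P2→P gives 5>3]

No pure NE.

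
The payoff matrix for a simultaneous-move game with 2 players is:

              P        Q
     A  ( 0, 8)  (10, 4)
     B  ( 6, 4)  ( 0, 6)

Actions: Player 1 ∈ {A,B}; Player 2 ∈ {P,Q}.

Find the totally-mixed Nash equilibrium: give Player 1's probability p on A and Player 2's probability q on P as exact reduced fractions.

P1 indiff ⇒ q·0+(1-q)·10 = q·6+(1-q)·0 ⇒ q(-6) = (1-q)(-10) ⇒ q = 5/8
P2 indiff ⇒ p·8+(1-p)·4 = p·4+(1-p)·6 ⇒ p(4) = (1-p)(2) ⇒ p = 1/3

p=1/3, q=5/8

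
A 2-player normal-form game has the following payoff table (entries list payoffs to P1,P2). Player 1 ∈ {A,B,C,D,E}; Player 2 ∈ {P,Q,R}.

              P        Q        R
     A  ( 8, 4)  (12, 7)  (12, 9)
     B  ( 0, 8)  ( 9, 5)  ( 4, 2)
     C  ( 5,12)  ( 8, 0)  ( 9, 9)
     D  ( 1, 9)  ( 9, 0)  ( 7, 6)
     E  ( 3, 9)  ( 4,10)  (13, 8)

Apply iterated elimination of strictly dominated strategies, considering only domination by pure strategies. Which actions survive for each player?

Survivors P1:{A,E} P2:{Q,R}

P1 drop B (A beats it: P:8>0 Q:12>9 R:12>4)
P1 drop C (A beats it: P:8>5 Q:12>8 R:12>9)
P1 drop D (A beats it: P:8>1 Q:12>9 R:12>7)
P2 drop P (Q beats it: A:7>4 E:10>9)
P1→{A,E} P2→{Q,R}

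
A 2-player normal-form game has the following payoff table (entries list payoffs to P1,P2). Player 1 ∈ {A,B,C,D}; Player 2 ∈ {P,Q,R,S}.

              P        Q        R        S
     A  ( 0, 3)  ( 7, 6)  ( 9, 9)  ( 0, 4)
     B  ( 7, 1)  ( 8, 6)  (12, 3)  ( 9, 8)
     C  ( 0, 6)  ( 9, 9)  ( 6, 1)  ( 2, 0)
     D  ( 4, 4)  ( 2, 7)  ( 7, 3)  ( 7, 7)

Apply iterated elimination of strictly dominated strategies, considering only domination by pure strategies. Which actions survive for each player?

IESDS → P1:{B,C} P2:{Q,S}

P1 drop A (B beats it: P:7>0 Q:8>7 R:12>9 S:9>0)
P1 drop D (B beats it: P:7>4 Q:8>2 R:12>7 S:9>7)
P2 drop P (Q beats it: B:6>1 C:9>6)
P2 drop R (Q beats it: B:6>3 C:9>1)
P1→{B,C} P2→{Q,S}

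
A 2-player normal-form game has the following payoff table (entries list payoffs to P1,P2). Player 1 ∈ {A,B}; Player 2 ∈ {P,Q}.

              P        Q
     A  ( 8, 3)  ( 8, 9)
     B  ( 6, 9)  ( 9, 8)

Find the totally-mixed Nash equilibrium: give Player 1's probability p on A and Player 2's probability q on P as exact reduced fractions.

P1 indiff ⇒ q·8+(1-q)·8 = q·6+(1-q)·9 ⇒ q(2) = (1-q)(1) ⇒ q = 1/3
P2 indiff ⇒ p·3+(1-p)·9 = p·9+(1-p)·8 ⇒ p(-6) = (1-p)(-1) ⇒ p = 1/7

P1 mixes 1/7 on A; P2 mixes 1/3 on P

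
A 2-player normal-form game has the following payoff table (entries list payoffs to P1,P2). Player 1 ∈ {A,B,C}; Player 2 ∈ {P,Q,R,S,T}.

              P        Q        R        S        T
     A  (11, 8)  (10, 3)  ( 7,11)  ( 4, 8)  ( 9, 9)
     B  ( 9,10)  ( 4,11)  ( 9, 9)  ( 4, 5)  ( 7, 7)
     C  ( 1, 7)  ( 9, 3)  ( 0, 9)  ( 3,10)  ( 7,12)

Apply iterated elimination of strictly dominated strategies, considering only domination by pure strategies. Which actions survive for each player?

P1 drop C (A beats it: P:11>1 Q:10>9 R:7>0 S:4>3 T:9>7)
P2 drop S (R beats it: A:11>8 B:9>5)
P2 drop T (R beats it: A:11>9 B:9>7)
P1→{A,B} P2→{P,Q,R}

Remaining: P1:{A,B} P2:{P,Q,R}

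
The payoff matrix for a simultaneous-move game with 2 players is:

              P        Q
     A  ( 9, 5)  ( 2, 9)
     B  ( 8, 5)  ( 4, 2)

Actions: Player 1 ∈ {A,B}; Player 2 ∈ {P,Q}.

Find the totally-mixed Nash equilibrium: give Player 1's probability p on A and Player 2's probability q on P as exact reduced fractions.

P1 indiff ⇒ q·9+(1-q)·2 = q·8+(1-q)·4 ⇒ q(1) = (1-q)(2) ⇒ q = 2/3
P2 indiff ⇒ p·5+(1-p)·5 = p·9+(1-p)·2 ⇒ p(-4) = (1-p)(-3) ⇒ p = 3/7

p=3/7, q=2/3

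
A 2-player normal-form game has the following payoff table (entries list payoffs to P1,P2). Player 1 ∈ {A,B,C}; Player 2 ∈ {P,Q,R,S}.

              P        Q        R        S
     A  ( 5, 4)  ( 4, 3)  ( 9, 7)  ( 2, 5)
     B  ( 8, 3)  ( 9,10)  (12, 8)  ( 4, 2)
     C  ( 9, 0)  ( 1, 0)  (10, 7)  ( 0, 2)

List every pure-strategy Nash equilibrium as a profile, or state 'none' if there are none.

(A,P): not NE [P1→C gives 9>5; P2→R gives 7>4]
(A,Q): not NE [P1→B gives 9>4; P2→R gives 7>3]
(A,R): not NE [P1→B gives 12>9]
(A,S): not NE [P1→B gives 4>2; P2→R gives 7>5]
(B,P): not NE [P1→C gives 9>8; P2→Q gives 10>3]
(B,Q): NE
(B,R): not NE [P2→Q gives 10>8]
(B,S): not NE [P2→Q gives 10>2]
(C,P): not NE [P2→R gives 7>0]
(C,Q): not NE [P1→B gives 9>1; P2→R gives 7>0]
(C,R): not NE [P1→B gives 12>10]
(C,S): not NE [P1→B gives 4>0; P2→R gives 7>2]

Nash profiles: (B,Q)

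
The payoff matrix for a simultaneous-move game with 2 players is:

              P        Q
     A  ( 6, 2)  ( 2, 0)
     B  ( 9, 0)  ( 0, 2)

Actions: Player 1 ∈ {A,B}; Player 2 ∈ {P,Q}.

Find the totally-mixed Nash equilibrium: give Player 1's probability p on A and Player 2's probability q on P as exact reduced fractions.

P1 indiff ⇒ q·6+(1-q)·2 = q·9+(1-q)·0 ⇒ q(-3) = (1-q)(-2) ⇒ q = 2/5
P2 indiff ⇒ p·2+(1-p)·0 = p·0+(1-p)·2 ⇒ p(2) = (1-p)(2) ⇒ p = 1/2

p=1/2, q=2/5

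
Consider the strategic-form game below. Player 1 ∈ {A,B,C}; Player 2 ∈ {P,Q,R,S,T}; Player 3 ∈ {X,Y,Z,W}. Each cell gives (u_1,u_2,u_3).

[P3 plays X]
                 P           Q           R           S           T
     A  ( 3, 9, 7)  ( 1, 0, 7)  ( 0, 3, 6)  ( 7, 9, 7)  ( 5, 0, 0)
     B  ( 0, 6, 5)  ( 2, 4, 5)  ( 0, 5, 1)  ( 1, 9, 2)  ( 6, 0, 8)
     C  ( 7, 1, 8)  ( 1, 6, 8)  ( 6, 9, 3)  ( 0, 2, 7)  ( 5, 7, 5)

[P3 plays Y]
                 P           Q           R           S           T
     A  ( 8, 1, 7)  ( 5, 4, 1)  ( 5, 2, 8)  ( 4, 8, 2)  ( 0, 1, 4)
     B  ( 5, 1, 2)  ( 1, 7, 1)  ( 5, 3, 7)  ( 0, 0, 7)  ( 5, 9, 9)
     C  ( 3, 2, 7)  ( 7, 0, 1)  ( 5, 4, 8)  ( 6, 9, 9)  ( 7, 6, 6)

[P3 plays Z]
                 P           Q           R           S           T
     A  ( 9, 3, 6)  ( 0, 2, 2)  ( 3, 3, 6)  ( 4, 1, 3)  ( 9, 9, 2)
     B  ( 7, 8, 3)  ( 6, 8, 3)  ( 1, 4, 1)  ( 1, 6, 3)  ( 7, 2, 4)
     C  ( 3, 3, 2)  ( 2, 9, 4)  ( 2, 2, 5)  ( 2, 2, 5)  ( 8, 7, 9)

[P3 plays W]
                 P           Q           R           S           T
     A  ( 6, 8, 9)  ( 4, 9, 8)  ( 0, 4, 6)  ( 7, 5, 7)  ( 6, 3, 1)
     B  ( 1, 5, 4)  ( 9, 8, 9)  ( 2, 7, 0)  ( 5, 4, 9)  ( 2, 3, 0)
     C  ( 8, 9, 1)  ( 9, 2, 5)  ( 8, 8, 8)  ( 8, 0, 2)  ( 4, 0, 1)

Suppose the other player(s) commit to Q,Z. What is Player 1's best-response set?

u_1(A vs Q,Z) = 0
u_1(B vs Q,Z) = 6
u_1(C vs Q,Z) = 2
max payoff 6 at {B}

P1 best: {B}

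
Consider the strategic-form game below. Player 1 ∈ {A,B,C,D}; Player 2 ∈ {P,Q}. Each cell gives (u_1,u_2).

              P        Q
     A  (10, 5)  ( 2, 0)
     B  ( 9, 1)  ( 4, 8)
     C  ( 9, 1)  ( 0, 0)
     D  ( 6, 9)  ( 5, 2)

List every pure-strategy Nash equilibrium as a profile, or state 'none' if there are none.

NE set: (A,P)

(A,P): NE
(A,Q): not NE [P1→D gives 5>2; P2→P gives 5>0]
(B,P): not NE [P1→A gives 10>9; P2→Q gives 8>1]
(B,Q): not NE [P1→D gives 5>4]
(C,P): not NE [P1→A gives 10>9]
(C,Q): not NE [P1→D gives 5>0; P2→P gives 1>0]
(D,P): not NE [P1→A gives 10>6]
(D,Q): not NE [P2→P gives 9>2]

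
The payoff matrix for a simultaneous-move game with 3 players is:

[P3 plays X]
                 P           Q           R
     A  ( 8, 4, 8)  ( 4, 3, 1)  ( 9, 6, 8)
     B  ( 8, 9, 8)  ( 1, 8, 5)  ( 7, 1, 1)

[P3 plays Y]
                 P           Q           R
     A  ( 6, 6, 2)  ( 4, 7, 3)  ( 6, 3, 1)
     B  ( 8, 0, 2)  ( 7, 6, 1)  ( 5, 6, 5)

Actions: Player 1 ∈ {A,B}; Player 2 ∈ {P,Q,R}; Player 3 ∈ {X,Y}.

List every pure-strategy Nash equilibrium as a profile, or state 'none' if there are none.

NE set: (A,R,X), (B,P,X)

(A,P,X): not NE [P2→R gives 6>4]
(A,P,Y): not NE [P1→B gives 8>6; P2→Q gives 7>6; P3→X gives 8>2]
(A,Q,X): not NE [P2→R gives 6>3; P3→Y gives 3>1]
(A,Q,Y): not NE [P1→B gives 7>4]
(A,R,X): NE
(A,R,Y): not NE [P2→Q gives 7>3; P3→X gives 8>1]
(B,P,X): NE
(B,P,Y): not NE [P2→R gives 6>0; P3→X gives 8>2]
(B,Q,X): not NE [P1→A gives 4>1; P2→P gives 9>8]
(B,Q,Y): not NE [P3→X gives 5>1]
(B,R,X): not NE [P1→A gives 9>7; P2→P gives 9>1; P3→Y gives 5>1]
(B,R,Y): not NE [P1→A gives 6>5]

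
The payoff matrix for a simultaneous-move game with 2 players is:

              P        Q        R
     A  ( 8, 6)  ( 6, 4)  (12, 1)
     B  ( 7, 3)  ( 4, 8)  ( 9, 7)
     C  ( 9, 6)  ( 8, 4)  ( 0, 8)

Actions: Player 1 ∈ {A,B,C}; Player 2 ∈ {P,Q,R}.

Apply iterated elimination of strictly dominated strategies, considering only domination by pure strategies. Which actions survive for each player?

P1 drop B (A beats it: P:8>7 Q:6>4 R:12>9)
P2 drop Q (P beats it: A:6>4 C:6>4)
P1→{A,C} P2→{P,R}

IESDS → P1:{A,C} P2:{P,R}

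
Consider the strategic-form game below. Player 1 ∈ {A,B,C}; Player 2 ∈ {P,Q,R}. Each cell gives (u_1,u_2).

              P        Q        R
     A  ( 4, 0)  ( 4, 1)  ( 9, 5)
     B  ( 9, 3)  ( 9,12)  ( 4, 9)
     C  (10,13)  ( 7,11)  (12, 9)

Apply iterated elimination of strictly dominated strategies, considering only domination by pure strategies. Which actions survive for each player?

P1 drop A (C beats it: P:10>4 Q:7>4 R:12>9)
P2 drop R (Q beats it: B:12>9 C:11>9)
P1→{B,C} P2→{P,Q}

IESDS → P1:{B,C} P2:{P,Q}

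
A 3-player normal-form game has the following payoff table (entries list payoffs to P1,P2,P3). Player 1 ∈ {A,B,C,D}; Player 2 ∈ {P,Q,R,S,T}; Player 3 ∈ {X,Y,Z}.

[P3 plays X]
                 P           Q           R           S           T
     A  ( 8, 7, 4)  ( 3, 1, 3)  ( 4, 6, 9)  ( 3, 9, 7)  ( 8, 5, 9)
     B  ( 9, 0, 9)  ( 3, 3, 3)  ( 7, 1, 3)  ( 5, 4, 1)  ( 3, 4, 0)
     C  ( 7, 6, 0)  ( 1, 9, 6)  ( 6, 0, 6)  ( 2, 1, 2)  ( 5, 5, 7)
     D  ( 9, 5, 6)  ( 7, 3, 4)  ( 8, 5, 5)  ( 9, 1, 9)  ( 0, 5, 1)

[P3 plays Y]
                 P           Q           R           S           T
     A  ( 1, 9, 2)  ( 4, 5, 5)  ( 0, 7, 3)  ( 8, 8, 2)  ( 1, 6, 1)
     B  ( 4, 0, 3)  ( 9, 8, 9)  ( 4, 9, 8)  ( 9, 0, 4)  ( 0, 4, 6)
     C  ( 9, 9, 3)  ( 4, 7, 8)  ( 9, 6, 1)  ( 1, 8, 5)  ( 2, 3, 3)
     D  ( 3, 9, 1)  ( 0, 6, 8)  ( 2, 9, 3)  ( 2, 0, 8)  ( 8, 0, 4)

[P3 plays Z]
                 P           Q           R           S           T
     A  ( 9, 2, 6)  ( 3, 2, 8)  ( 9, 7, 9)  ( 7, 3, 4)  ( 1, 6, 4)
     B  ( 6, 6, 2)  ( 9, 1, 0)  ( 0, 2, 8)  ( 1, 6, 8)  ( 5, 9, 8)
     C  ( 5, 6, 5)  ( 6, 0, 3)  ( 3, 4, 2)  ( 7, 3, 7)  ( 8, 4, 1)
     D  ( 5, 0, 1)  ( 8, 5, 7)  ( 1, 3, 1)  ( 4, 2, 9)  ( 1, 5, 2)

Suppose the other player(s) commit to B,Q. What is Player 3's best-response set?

u_3(X vs B,Q) = 3
u_3(Y vs B,Q) = 9
u_3(Z vs B,Q) = 0
max payoff 9 at {Y}

BR_3 = {Y}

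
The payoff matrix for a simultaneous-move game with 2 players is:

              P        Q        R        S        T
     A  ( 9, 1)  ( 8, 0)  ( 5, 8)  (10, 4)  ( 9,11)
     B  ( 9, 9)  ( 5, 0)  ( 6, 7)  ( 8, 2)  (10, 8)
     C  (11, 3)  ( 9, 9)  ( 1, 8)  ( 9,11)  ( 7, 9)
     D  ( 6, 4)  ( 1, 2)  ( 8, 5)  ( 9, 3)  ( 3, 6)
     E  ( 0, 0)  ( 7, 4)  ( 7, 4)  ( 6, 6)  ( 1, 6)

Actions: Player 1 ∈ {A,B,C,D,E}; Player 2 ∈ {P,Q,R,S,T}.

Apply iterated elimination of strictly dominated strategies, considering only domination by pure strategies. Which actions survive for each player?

P2 drop Q (S beats it: A:4>0 B:2>0 C:11>9 D:3>2 E:6>4)
P1 drop E (D beats it: P:6>0 R:8>7 S:9>6 T:3>1)
P2 drop R (T beats it: A:11>8 B:8>7 C:9>8 D:6>5)
P1 drop D (A beats it: P:9>6 S:10>9 T:9>3)
P1→{A,B,C} P2→{P,S,T}

Remaining: P1:{A,B,C} P2:{P,S,T}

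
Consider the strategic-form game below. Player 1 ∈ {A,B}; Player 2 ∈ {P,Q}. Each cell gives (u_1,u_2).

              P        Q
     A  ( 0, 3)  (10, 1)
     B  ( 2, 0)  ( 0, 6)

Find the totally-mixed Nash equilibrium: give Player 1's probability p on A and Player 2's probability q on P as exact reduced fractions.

p=3/4, q=5/6

P1 indiff ⇒ q·0+(1-q)·10 = q·2+(1-q)·0 ⇒ q(-2) = (1-q)(-10) ⇒ q = 5/6
P2 indiff ⇒ p·3+(1-p)·0 = p·1+(1-p)·6 ⇒ p(2) = (1-p)(6) ⇒ p = 3/4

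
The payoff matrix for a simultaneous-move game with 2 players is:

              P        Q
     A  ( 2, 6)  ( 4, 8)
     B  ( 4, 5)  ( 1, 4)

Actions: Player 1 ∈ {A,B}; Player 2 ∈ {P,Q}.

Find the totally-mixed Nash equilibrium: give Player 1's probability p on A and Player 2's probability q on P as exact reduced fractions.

P1 indiff ⇒ q·2+(1-q)·4 = q·4+(1-q)·1 ⇒ q(-2) = (1-q)(-3) ⇒ q = 3/5
P2 indiff ⇒ p·6+(1-p)·5 = p·8+(1-p)·4 ⇒ p(-2) = (1-p)(-1) ⇒ p = 1/3

P1 mixes 1/3 on A; P2 mixes 3/5 on P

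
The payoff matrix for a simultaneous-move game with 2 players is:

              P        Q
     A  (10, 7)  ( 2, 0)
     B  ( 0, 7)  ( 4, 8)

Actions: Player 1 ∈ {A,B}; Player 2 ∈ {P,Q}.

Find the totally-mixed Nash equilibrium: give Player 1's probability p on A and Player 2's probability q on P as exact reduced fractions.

P1 indiff ⇒ q·10+(1-q)·2 = q·0+(1-q)·4 ⇒ q(10) = (1-q)(2) ⇒ q = 1/6
P2 indiff ⇒ p·7+(1-p)·7 = p·0+(1-p)·8 ⇒ p(7) = (1-p)(1) ⇒ p = 1/8

P1 mixes 1/8 on A; P2 mixes 1/6 on P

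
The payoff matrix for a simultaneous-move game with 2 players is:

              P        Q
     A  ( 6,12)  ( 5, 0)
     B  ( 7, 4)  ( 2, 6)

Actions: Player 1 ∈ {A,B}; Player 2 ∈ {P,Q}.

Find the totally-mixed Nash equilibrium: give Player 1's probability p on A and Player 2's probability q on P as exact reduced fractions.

P1 indiff ⇒ q·6+(1-q)·5 = q·7+(1-q)·2 ⇒ q(-1) = (1-q)(-3) ⇒ q = 3/4
P2 indiff ⇒ p·12+(1-p)·4 = p·0+(1-p)·6 ⇒ p(12) = (1-p)(2) ⇒ p = 1/7

(p,q) = (1/7, 3/4)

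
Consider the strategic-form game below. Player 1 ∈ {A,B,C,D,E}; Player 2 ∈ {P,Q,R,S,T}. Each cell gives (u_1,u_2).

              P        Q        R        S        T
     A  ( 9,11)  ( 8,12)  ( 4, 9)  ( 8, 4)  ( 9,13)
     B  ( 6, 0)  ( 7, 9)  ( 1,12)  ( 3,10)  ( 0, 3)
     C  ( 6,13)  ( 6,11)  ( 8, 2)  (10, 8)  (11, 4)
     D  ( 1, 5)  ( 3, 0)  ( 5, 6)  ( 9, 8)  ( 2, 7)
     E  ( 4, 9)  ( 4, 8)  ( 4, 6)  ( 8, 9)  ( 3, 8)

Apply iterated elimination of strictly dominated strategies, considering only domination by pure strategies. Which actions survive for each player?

Remaining: P1:{A,C} P2:{P,Q,T}

P1 drop B (A beats it: P:9>6 Q:8>7 R:4>1 S:8>3 T:9>0)
P1 drop D (C beats it: P:6>1 Q:6>3 R:8>5 S:10>9 T:11>2)
P1 drop E (C beats it: P:6>4 Q:6>4 R:8>4 S:10>8 T:11>3)
P2 drop R (P beats it: A:11>9 C:13>2)
P2 drop S (P beats it: A:11>4 C:13>8)
P1→{A,C} P2→{P,Q,T}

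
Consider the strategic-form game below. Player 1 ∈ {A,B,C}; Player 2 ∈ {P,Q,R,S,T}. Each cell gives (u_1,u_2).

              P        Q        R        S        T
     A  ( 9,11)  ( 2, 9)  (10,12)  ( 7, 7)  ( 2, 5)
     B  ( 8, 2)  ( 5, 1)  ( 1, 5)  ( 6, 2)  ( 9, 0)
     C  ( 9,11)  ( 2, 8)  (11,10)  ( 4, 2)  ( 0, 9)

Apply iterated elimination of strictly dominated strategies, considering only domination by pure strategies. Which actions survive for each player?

Survivors P1:{A,C} P2:{P,R}

P2 drop Q (P beats it: A:11>9 B:2>1 C:11>8)
P2 drop S (R beats it: A:12>7 B:5>2 C:10>2)
P2 drop T (P beats it: A:11>5 B:2>0 C:11>9)
P1 drop B (A beats it: P:9>8 R:10>1)
P1→{A,C} P2→{P,R}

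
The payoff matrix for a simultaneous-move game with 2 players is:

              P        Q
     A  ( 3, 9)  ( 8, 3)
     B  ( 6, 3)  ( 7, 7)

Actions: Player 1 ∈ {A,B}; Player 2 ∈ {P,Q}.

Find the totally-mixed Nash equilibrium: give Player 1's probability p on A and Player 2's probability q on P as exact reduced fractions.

P1 indiff ⇒ q·3+(1-q)·8 = q·6+(1-q)·7 ⇒ q(-3) = (1-q)(-1) ⇒ q = 1/4
P2 indiff ⇒ p·9+(1-p)·3 = p·3+(1-p)·7 ⇒ p(6) = (1-p)(4) ⇒ p = 2/5

(p,q) = (2/5, 1/4)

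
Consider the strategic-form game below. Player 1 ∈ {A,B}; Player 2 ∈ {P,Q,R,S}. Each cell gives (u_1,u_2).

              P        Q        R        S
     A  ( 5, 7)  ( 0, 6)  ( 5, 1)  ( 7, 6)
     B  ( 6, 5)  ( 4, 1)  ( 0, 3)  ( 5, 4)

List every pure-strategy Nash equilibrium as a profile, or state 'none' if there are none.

PSNE = {(B,P)}

(A,P): not NE [P1→B gives 6>5]
(A,Q): not NE [P1→B gives 4>0; P2→P gives 7>6]
(A,R): not NE [P2→P gives 7>1]
(A,S): not NE [P2→P gives 7>6]
(B,P): NE
(B,Q): not NE [P2→P gives 5>1]
(B,R): not NE [P1→A gives 5>0; P2→P gives 5>3]
(B,S): not NE [P1→A gives 7>5; P2→P gives 5>4]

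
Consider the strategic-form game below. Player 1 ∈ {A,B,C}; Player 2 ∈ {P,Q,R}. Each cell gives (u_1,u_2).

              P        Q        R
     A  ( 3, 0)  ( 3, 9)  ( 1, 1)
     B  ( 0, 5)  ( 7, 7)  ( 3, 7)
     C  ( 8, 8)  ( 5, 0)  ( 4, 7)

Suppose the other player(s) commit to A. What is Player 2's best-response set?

BR_2 = {Q}

u_2(P vs A) = 0
u_2(Q vs A) = 9
u_2(R vs A) = 1
max payoff 9 at {Q}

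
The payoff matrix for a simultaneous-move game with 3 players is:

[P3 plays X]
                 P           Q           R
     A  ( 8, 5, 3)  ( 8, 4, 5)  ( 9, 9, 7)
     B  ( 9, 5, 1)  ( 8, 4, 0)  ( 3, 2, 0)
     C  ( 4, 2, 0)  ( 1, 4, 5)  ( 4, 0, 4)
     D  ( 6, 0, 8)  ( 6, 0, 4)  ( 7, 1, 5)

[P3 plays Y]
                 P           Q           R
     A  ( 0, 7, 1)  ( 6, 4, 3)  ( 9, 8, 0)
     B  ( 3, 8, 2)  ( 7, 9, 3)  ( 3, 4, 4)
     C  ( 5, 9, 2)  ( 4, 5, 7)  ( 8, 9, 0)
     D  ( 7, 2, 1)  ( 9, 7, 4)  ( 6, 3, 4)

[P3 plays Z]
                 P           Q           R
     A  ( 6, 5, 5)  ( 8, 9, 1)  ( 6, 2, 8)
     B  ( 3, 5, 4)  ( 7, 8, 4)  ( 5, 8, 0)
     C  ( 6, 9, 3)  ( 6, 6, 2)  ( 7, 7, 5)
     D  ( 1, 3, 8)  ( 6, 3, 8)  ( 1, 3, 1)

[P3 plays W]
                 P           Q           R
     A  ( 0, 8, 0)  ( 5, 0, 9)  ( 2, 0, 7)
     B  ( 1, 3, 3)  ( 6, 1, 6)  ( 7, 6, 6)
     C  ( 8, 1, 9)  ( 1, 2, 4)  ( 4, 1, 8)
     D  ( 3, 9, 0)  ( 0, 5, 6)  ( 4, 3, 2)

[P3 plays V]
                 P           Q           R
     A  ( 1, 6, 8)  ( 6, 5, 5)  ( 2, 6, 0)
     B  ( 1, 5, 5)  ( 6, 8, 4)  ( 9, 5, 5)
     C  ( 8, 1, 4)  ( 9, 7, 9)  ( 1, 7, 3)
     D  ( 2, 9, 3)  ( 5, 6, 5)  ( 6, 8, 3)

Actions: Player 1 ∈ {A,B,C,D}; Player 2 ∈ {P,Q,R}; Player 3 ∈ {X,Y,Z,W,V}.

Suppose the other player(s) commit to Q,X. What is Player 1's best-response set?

u_1(A vs Q,X) = 8
u_1(B vs Q,X) = 8
u_1(C vs Q,X) = 1
u_1(D vs Q,X) = 6
max payoff 8 at {A,B}

P1 best: {A,B}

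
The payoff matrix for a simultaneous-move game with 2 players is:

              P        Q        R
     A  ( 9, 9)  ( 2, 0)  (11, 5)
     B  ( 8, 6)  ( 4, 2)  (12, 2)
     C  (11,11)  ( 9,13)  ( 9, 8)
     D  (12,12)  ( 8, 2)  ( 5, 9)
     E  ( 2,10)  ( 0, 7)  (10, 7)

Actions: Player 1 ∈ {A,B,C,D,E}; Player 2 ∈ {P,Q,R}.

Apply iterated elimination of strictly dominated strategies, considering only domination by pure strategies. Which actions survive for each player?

IESDS → P1:{C,D} P2:{P,Q}

P1 drop E (A beats it: P:9>2 Q:2>0 R:11>10)
P2 drop R (P beats it: A:9>5 B:6>2 C:11>8 D:12>9)
P1 drop A (C beats it: P:11>9 Q:9>2)
P1 drop B (C beats it: P:11>8 Q:9>4)
P1→{C,D} P2→{P,Q}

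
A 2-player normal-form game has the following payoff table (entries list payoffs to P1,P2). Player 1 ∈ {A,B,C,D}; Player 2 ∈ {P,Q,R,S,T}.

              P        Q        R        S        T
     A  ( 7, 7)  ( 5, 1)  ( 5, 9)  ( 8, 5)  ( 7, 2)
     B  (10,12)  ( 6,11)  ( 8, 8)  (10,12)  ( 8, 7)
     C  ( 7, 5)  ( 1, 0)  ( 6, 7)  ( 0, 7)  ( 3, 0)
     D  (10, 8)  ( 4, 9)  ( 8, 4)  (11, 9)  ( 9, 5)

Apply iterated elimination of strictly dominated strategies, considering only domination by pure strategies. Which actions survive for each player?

Survivors P1:{B,D} P2:{P,Q,S}

P1 drop A (B beats it: P:10>7 Q:6>5 R:8>5 S:10>8 T:8>7)
P1 drop C (B beats it: P:10>7 Q:6>1 R:8>6 S:10>0 T:8>3)
P2 drop R (P beats it: B:12>8 D:8>4)
P2 drop T (P beats it: B:12>7 D:8>5)
P1→{B,D} P2→{P,Q,S}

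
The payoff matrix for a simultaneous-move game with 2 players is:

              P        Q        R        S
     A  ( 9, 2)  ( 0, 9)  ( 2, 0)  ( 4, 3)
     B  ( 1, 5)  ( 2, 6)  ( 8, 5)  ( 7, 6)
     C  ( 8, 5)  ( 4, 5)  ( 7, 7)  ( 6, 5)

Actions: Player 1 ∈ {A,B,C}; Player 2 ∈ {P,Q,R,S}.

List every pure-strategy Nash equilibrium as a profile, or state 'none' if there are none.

(A,P): not NE [P2→Q gives 9>2]
(A,Q): not NE [P1→C gives 4>0]
(A,R): not NE [P1→B gives 8>2; P2→Q gives 9>0]
(A,S): not NE [P1→B gives 7>4; P2→Q gives 9>3]
(B,P): not NE [P1→A gives 9>1; P2→S gives 6>5]
(B,Q): not NE [P1→C gives 4>2]
(B,R): not NE [P2→S gives 6>5]
(B,S): NE
(C,P): not NE [P1→A gives 9>8; P2→R gives 7>5]
(C,Q): not NE [P2→R gives 7>5]
(C,R): not NE [P1→B gives 8>7]
(C,S): not NE [P1→B gives 7>6; P2→R gives 7>5]

PSNE = {(B,S)}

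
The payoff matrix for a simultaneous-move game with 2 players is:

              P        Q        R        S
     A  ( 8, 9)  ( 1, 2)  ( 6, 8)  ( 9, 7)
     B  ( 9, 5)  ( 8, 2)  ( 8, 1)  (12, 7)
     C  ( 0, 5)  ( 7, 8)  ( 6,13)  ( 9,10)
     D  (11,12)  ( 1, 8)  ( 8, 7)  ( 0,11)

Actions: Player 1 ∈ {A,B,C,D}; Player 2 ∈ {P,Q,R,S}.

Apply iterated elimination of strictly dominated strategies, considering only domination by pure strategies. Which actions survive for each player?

Survivors P1:{B,D} P2:{P,S}

P1 drop A (B beats it: P:9>8 Q:8>1 R:8>6 S:12>9)
P1 drop C (B beats it: P:9>0 Q:8>7 R:8>6 S:12>9)
P2 drop Q (P beats it: B:5>2 D:12>8)
P2 drop R (P beats it: B:5>1 D:12>7)
P1→{B,D} P2→{P,S}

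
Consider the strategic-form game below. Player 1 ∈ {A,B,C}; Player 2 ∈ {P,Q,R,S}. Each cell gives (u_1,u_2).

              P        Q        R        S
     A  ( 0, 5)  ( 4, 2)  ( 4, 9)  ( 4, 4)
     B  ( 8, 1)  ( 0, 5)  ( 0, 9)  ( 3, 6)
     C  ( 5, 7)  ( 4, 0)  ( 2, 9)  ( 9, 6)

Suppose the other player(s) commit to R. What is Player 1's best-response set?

BR_1 = {A}

u_1(A vs R) = 4
u_1(B vs R) = 0
u_1(C vs R) = 2
max payoff 4 at {A}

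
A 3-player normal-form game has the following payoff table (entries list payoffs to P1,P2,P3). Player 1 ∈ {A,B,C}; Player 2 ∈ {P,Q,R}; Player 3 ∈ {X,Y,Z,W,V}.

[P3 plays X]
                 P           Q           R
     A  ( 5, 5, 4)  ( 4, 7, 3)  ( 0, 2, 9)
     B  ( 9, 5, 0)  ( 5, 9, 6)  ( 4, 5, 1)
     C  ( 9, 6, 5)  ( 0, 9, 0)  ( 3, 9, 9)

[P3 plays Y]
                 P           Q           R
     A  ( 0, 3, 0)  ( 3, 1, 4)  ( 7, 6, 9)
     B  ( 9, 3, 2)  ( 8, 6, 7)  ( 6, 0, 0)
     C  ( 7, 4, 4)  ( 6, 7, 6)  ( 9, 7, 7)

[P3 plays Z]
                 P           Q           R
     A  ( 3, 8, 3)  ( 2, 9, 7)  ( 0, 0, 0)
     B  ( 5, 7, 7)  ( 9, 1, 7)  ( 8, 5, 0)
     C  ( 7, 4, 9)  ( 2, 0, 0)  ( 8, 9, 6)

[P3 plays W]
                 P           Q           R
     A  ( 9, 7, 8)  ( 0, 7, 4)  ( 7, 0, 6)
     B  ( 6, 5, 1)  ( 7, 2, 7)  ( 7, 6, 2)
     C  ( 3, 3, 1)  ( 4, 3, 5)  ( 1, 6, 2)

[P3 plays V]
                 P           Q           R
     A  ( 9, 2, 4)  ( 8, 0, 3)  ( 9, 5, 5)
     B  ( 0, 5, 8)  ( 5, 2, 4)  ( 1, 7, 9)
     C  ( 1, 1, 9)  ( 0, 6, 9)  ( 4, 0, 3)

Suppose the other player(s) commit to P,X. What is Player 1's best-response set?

u_1(A vs P,X) = 5
u_1(B vs P,X) = 9
u_1(C vs P,X) = 9
max payoff 9 at {B,C}

argmax u_1 = {B,C}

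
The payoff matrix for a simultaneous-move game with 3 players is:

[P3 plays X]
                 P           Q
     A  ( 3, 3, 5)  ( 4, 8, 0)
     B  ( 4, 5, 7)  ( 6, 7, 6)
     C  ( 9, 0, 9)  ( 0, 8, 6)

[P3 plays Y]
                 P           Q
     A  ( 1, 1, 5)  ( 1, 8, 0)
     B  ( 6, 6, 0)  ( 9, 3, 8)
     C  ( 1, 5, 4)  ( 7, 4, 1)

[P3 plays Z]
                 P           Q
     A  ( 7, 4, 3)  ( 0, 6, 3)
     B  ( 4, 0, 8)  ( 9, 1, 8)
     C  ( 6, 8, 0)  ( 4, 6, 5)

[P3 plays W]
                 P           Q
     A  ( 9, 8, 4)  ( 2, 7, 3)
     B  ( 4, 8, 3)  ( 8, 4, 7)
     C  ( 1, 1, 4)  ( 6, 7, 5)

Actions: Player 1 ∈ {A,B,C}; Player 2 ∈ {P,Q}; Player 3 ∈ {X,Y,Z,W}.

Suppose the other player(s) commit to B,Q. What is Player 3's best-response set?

u_3(X vs B,Q) = 6
u_3(Y vs B,Q) = 8
u_3(Z vs B,Q) = 8
u_3(W vs B,Q) = 7
max payoff 8 at {Y,Z}

argmax u_3 = {Y,Z}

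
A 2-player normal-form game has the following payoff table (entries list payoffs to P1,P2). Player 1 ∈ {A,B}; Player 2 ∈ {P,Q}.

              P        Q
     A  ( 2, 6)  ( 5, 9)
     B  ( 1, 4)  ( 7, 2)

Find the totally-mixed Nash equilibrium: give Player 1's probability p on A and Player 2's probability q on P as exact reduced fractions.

P1 indiff ⇒ q·2+(1-q)·5 = q·1+(1-q)·7 ⇒ q(1) = (1-q)(2) ⇒ q = 2/3
P2 indiff ⇒ p·6+(1-p)·4 = p·9+(1-p)·2 ⇒ p(-3) = (1-p)(-2) ⇒ p = 2/5

p=2/5, q=2/3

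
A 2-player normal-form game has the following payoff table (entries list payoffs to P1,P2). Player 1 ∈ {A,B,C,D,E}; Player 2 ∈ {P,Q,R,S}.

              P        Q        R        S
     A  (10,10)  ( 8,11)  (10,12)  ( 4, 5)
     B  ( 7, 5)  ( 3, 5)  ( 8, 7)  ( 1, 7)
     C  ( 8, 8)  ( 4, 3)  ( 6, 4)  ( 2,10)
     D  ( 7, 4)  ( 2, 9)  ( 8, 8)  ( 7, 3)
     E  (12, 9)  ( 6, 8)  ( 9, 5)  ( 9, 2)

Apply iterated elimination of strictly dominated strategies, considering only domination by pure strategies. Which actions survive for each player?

P1 drop B (A beats it: P:10>7 Q:8>3 R:10>8 S:4>1)
P1 drop C (A beats it: P:10>8 Q:8>4 R:10>6 S:4>2)
P1 drop D (E beats it: P:12>7 Q:6>2 R:9>8 S:9>7)
P2 drop S (P beats it: A:10>5 E:9>2)
P1→{A,E} P2→{P,Q,R}

Remaining: P1:{A,E} P2:{P,Q,R}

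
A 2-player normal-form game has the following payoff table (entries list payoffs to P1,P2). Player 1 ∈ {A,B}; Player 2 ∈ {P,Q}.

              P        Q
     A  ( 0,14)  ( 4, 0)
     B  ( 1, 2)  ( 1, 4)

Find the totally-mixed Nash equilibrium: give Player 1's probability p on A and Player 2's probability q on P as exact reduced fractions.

P1 mixes 1/8 on A; P2 mixes 3/4 on P

P1 indiff ⇒ q·0+(1-q)·4 = q·1+(1-q)·1 ⇒ q(-1) = (1-q)(-3) ⇒ q = 3/4
P2 indiff ⇒ p·14+(1-p)·2 = p·0+(1-p)·4 ⇒ p(14) = (1-p)(2) ⇒ p = 1/8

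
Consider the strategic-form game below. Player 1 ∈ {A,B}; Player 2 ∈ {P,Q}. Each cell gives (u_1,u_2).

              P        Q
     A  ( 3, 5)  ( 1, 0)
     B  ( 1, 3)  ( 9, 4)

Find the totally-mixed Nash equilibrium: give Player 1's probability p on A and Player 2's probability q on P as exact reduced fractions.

P1 indiff ⇒ q·3+(1-q)·1 = q·1+(1-q)·9 ⇒ q(2) = (1-q)(8) ⇒ q = 4/5
P2 indiff ⇒ p·5+(1-p)·3 = p·0+(1-p)·4 ⇒ p(5) = (1-p)(1) ⇒ p = 1/6

(p,q) = (1/6, 4/5)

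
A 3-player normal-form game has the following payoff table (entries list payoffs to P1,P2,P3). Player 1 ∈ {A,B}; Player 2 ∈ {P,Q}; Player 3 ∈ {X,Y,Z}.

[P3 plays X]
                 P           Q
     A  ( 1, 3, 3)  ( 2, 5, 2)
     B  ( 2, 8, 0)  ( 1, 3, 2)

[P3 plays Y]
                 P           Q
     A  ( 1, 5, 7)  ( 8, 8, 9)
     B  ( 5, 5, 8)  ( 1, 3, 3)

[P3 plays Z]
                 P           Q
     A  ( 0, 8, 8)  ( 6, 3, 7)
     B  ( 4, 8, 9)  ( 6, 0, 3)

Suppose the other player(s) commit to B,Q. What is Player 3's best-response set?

u_3(X vs B,Q) = 2
u_3(Y vs B,Q) = 3
u_3(Z vs B,Q) = 3
max payoff 3 at {Y,Z}

BR_3 = {Y,Z}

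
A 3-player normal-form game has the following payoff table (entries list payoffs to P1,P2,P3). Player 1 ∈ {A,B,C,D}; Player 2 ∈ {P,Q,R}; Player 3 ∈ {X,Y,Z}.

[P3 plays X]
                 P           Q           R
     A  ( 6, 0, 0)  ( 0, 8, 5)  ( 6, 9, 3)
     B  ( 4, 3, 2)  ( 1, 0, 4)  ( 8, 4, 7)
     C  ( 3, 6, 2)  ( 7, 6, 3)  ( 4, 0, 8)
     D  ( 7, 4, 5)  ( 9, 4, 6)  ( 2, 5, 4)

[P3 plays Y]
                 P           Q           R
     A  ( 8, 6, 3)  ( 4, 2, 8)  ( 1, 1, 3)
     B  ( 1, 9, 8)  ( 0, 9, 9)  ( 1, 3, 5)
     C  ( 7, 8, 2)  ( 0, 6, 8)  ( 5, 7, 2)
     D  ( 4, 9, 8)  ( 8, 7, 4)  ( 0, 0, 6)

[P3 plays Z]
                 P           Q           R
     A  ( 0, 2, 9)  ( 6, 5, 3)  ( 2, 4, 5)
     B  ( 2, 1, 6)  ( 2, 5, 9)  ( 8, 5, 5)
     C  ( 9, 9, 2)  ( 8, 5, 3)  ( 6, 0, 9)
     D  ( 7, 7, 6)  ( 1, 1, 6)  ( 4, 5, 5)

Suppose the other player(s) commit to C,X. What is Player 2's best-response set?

u_2(P vs C,X) = 6
u_2(Q vs C,X) = 6
u_2(R vs C,X) = 0
max payoff 6 at {P,Q}

P2 best: {P,Q}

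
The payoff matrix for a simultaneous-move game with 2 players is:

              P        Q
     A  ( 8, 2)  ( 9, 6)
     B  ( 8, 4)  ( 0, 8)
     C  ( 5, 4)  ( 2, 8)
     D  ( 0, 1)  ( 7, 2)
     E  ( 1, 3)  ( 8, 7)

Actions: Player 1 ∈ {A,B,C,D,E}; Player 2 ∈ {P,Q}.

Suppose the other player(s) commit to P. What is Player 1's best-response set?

u_1(A vs P) = 8
u_1(B vs P) = 8
u_1(C vs P) = 5
u_1(D vs P) = 0
u_1(E vs P) = 1
max payoff 8 at {A,B}

P1 best: {A,B}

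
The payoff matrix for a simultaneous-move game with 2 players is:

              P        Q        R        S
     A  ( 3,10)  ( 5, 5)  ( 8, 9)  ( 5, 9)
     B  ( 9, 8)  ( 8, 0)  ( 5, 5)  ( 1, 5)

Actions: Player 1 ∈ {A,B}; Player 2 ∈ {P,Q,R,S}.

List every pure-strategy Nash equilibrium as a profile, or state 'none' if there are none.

(A,P): not NE [P1→B gives 9>3]
(A,Q): not NE [P1→B gives 8>5; P2→P gives 10>5]
(A,R): not NE [P2→P gives 10>9]
(A,S): not NE [P2→P gives 10>9]
(B,P): NE
(B,Q): not NE [P2→P gives 8>0]
(B,R): not NE [P1→A gives 8>5; P2→P gives 8>5]
(B,S): not NE [P1→A gives 5>1; P2→P gives 8>5]

NE set: (B,P)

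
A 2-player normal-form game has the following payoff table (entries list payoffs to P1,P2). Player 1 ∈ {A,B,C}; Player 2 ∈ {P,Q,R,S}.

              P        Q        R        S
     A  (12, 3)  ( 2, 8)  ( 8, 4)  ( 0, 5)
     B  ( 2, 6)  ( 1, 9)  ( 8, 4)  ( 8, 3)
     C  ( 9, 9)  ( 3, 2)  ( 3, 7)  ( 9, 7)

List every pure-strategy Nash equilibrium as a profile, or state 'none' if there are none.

(A,P): not NE [P2→Q gives 8>3]
(A,Q): not NE [P1→C gives 3>2]
(A,R): not NE [P2→Q gives 8>4]
(A,S): not NE [P1→C gives 9>0; P2→Q gives 8>5]
(B,P): not NE [P1→A gives 12>2; P2→Q gives 9>6]
(B,Q): not NE [P1→C gives 3>1]
(B,R): not NE [P2→Q gives 9>4]
(B,S): not NE [P1→C gives 9>8; P2→Q gives 9>3]
(C,P): not NE [P1→A gives 12>9]
(C,Q): not NE [P2→P gives 9>2]
(C,R): not NE [P1→B gives 8>3; P2→P gives 9>7]
(C,S): not NE [P2→P gives 9>7]

No pure NE.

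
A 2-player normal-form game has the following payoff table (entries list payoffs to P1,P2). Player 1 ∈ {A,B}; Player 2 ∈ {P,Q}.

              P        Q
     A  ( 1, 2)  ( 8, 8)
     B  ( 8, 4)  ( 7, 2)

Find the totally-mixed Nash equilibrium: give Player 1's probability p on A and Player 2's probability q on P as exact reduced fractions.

P1 indiff ⇒ q·1+(1-q)·8 = q·8+(1-q)·7 ⇒ q(-7) = (1-q)(-1) ⇒ q = 1/8
P2 indiff ⇒ p·2+(1-p)·4 = p·8+(1-p)·2 ⇒ p(-6) = (1-p)(-2) ⇒ p = 1/4

P1 mixes 1/4 on A; P2 mixes 1/8 on P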